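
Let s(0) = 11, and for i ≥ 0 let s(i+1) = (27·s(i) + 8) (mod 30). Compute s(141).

Listing terms: s(0) = 11; s(1) = 5; s(2) = 23; s(3) = 29; s(4) = 11.
Since s(4) = s(0) = 11, the sequence is periodic with period 4.
So s(141) = s(0 + ((141-0) mod 4)) = s(1) = 5.

5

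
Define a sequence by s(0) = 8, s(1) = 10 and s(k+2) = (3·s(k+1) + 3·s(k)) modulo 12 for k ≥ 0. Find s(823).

We have s(0) = 8; s(1) = 10; s(2) = 6; s(3) = 0; s(4) = 6; s(5) = 6; s(6) = 0.
Since (s(5), s(6)) = (s(2), s(3)) = (6, 0) (two consecutive terms determine the rest), the sequence is eventually periodic: after a pre-period of length 2 it cycles with period 3.
For k ≥ 2, s(k) depends only on (k - 2) mod 3. (823 - 2) mod 3 = 2, so s(823) = s(4) = 6.

6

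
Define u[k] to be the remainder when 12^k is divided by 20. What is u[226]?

u[1] = 12,  u[2] = 4,  u[3] = 8,  u[4] = 16,  u[5] = 12.
The sequence repeats with period 4.
(226 - 1) mod 4 = 1, so u[226] = u[2] = 4.

4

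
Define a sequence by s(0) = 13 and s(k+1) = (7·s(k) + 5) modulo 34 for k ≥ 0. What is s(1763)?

Listing terms: s(0) = 13; s(1) = 28; s(2) = 31; s(3) = 18; s(4) = 29; s(5) = 4; s(6) = 33; s(7) = 32; s(8) = 25; s(9) = 10; s(10) = 7; s(11) = 20; s(12) = 9; s(13) = 0; s(14) = 5; s(15) = 6; s(16) = 13.
The sequence repeats with period 16.
(1763 - 0) mod 16 = 3, so s(1763) = s(3) = 18.

18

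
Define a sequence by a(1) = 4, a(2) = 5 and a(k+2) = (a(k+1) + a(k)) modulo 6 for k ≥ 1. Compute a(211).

0

Computing terms: a(1) = 4, a(2) = 5, a(3) = 3, a(4) = 2, a(5) = 5, a(6) = 1, a(7) = 0, a(8) = 1, a(9) = 1, a(10) = 2, a(11) = 3, a(12) = 5, a(13) = 2, a(14) = 1, a(15) = 3, a(16) = 4, a(17) = 1, a(18) = 5, a(19) = 0, a(20) = 5, a(21) = 5, a(22) = 4, a(23) = 3, a(24) = 1, a(25) = 4, a(26) = 5.
The sequence repeats with period 24.
(211 - 1) mod 24 = 18, so a(211) = a(19) = 0.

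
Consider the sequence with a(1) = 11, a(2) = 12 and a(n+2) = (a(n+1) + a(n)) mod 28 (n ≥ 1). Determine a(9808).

Computing terms: a(1) = 11; a(2) = 12; a(3) = 23; a(4) = 7; a(5) = 2; a(6) = 9; a(7) = 11; a(8) = 20; a(9) = 3; a(10) = 23; a(11) = 26; a(12) = 21; a(13) = 19; a(14) = 12; a(15) = 3; a(16) = 15; a(17) = 18; a(18) = 5; a(19) = 23; a(20) = 0; a(21) = 23; a(22) = 23; a(23) = 18; a(24) = 13; a(25) = 3; a(26) = 16; a(27) = 19; a(28) = 7; a(29) = 26; a(30) = 5; a(31) = 3; a(32) = 8; a(33) = 11; a(34) = 19; a(35) = 2; a(36) = 21; a(37) = 23; a(38) = 16; a(39) = 11; a(40) = 27; a(41) = 10; a(42) = 9; a(43) = 19; a(44) = 0; a(45) = 19; a(46) = 19; a(47) = 10; a(48) = 1; a(49) = 11; a(50) = 12.
The sequence repeats with period 48.
(9808 - 1) mod 48 = 15, so a(9808) = a(16) = 15.

15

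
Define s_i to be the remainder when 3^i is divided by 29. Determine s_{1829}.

21

Listing terms: s_1 = 3,  s_2 = 9,  s_3 = 27,  s_4 = 23,  s_5 = 11,  s_6 = 4,  s_7 = 12,  s_8 = 7,  s_9 = 21,  s_{10} = 5,  s_{11} = 15,  s_{12} = 16,  s_{13} = 19,  s_{14} = 28,  s_{15} = 26,  s_{16} = 20,  s_{17} = 2,  s_{18} = 6,  s_{19} = 18,  s_{20} = 25,  s_{21} = 17,  s_{22} = 22,  s_{23} = 8,  s_{24} = 24,  s_{25} = 14,  s_{26} = 13,  s_{27} = 10,  s_{28} = 1,  s_{29} = 3.
Since s_{29} = s_1 = 3, the sequence is periodic with period 28.
So s_{1829} = s_{1 + ((1829-1) mod 28)} = s_9 = 21.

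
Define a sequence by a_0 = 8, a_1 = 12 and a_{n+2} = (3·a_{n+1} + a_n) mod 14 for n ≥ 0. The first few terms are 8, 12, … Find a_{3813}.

4

We have a_0 = 8, a_1 = 12, a_2 = 2, a_3 = 4, a_4 = 0, a_5 = 4, a_6 = 12, a_7 = 12, a_8 = 6, a_9 = 2, a_{10} = 12, a_{11} = 10, a_{12} = 0, a_{13} = 10, a_{14} = 2, a_{15} = 2, a_{16} = 8, a_{17} = 12.
Since (a_{16}, a_{17}) = (a_0, a_1) = (8, 12) (two consecutive terms determine the rest), the sequence is periodic with period 16.
So a_{3813} = a_{0 + ((3813-0) mod 16)} = a_5 = 4.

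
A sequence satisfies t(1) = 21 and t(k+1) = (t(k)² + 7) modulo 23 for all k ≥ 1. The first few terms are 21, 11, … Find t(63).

Listing terms: t(1) = 21; t(2) = 11; t(3) = 13; t(4) = 15; t(5) = 2; t(6) = 11.
Since t(6) = t(2) = 11, the sequence is eventually periodic: after a pre-period of length 1 it cycles with period 4.
For k ≥ 2, t(k) depends only on (k - 2) mod 4. (63 - 2) mod 4 = 1, so t(63) = t(3) = 13.

13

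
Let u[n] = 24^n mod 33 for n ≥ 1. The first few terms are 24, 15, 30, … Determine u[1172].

We have u[1] = 24,  u[2] = 15,  u[3] = 30,  u[4] = 27,  u[5] = 21,  u[6] = 9,  u[7] = 18,  u[8] = 3,  u[9] = 6,  u[10] = 12,  u[11] = 24.
The sequence repeats with period 10.
So u[1172] = u[1 + ((1172-1) mod 10)] = u[2] = 15.

15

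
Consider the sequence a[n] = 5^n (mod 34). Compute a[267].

Listing terms: a[0] = 1, a[1] = 5, a[2] = 25, a[3] = 23, a[4] = 13, a[5] = 31, a[6] = 19, a[7] = 27, a[8] = 33, a[9] = 29, a[10] = 9, a[11] = 11, a[12] = 21, a[13] = 3, a[14] = 15, a[15] = 7, a[16] = 1.
Since a[16] = a[0] = 1, the sequence is periodic with period 16.
(267 - 0) mod 16 = 11, so a[267] = a[11] = 11.

11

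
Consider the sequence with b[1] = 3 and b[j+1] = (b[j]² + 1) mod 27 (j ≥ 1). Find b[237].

Listing terms: b[1] = 3; b[2] = 10; b[3] = 20; b[4] = 23; b[5] = 17; b[6] = 20.
Since b[6] = b[3] = 20, the sequence is eventually periodic: after a pre-period of length 2 it cycles with period 3.
For j ≥ 3, b[j] depends only on (j - 3) mod 3. (237 - 3) mod 3 = 0, so b[237] = b[3] = 20.

20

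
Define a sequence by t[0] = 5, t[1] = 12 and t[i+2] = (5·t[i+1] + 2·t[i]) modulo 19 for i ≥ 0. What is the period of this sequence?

Listing terms: t[0] = 5,  t[1] = 12,  t[2] = 13,  t[3] = 13,  t[4] = 15,  t[5] = 6,  t[6] = 3,  t[7] = 8,  t[8] = 8,  t[9] = 18,  t[10] = 11,  t[11] = 15,  t[12] = 2,  t[13] = 2,  t[14] = 14,  t[15] = 17,  t[16] = 18,  t[17] = 10,  t[18] = 10,  t[19] = 13,  t[20] = 9,  t[21] = 14,  t[22] = 12,  t[23] = 12,  t[24] = 8,  t[25] = 7,  t[26] = 13,  t[27] = 3,  t[28] = 3,  t[29] = 2,  t[30] = 16,  t[31] = 8,  t[32] = 15,  t[33] = 15,  t[34] = 10,  t[35] = 4,  t[36] = 2,  t[37] = 18,  t[38] = 18,  t[39] = 12,  t[40] = 1,  t[41] = 10,  t[42] = 14,  t[43] = 14,  t[44] = 3,  t[45] = 5,  t[46] = 12.
Since (t[45], t[46]) = (t[0], t[1]) = (5, 12) (two consecutive terms determine the rest), the sequence is periodic with period 45.

45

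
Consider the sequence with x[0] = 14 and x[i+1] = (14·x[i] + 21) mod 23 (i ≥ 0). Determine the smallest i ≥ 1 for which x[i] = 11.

21

Computing terms: x[0] = 14,  x[1] = 10,  x[2] = 0,  x[3] = 21,  x[4] = 16,  x[5] = 15,  x[6] = 1,  x[7] = 12,  x[8] = 5,  x[9] = 22,  x[10] = 7,  x[11] = 4,  x[12] = 8,  x[13] = 18,  x[14] = 20,  x[15] = 2,  x[16] = 3,  x[17] = 17,  x[18] = 6,  x[19] = 13,  x[20] = 19,  x[21] = 11,  x[22] = 14.
The sequence repeats with period 22.
The value 11 first appears (with i ≥ 1) at x[21].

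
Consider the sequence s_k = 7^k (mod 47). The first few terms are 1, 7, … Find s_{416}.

Computing terms: s_0 = 1, s_1 = 7, s_2 = 2, s_3 = 14, s_4 = 4, s_5 = 28, s_6 = 8, s_7 = 9, s_8 = 16, s_9 = 18, s_{10} = 32, s_{11} = 36, s_{12} = 17, s_{13} = 25, s_{14} = 34, s_{15} = 3, s_{16} = 21, s_{17} = 6, s_{18} = 42, s_{19} = 12, s_{20} = 37, s_{21} = 24, s_{22} = 27, s_{23} = 1.
Since s_{23} = s_0 = 1, the sequence is periodic with period 23.
So s_{416} = s_{0 + ((416-0) mod 23)} = s_2 = 2.

2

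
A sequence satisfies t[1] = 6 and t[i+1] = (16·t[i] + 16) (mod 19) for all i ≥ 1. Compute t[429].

12

t[1] = 6,  t[2] = 17,  t[3] = 3,  t[4] = 7,  t[5] = 14,  t[6] = 12,  t[7] = 18,  t[8] = 0,  t[9] = 16,  t[10] = 6.
Since t[10] = t[1] = 6, the sequence is periodic with period 9.
(429 - 1) mod 9 = 5, so t[429] = t[6] = 12.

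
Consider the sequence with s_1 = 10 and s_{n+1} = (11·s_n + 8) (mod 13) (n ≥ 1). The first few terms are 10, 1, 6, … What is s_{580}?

Computing terms: s_1 = 10; s_2 = 1; s_3 = 6; s_4 = 9; s_5 = 3; s_6 = 2; s_7 = 4; s_8 = 0; s_9 = 8; s_{10} = 5; s_{11} = 11; s_{12} = 12; s_{13} = 10.
The sequence repeats with period 12.
So s_{580} = s_{1 + ((580-1) mod 12)} = s_4 = 9.

9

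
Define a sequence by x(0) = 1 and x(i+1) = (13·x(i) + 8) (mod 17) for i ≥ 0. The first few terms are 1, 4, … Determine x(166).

Listing terms: x(0) = 1, x(1) = 4, x(2) = 9, x(3) = 6, x(4) = 1.
The sequence repeats with period 4.
(166 - 0) mod 4 = 2, so x(166) = x(2) = 9.

9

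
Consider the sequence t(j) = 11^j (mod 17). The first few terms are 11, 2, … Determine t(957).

t(1) = 11, t(2) = 2, t(3) = 5, t(4) = 4, t(5) = 10, t(6) = 8, t(7) = 3, t(8) = 16, t(9) = 6, t(10) = 15, t(11) = 12, t(12) = 13, t(13) = 7, t(14) = 9, t(15) = 14, t(16) = 1, t(17) = 11.
Since t(17) = t(1) = 11, the sequence is periodic with period 16.
So t(957) = t(1 + ((957-1) mod 16)) = t(13) = 7.

7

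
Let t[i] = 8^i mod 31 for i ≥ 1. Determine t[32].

We have t[1] = 8, t[2] = 2, t[3] = 16, t[4] = 4, t[5] = 1, t[6] = 8.
The sequence repeats with period 5.
(32 - 1) mod 5 = 1, so t[32] = t[2] = 2.

2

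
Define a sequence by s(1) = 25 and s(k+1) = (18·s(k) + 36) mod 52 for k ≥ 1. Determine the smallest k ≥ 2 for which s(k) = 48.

Listing terms: s(1) = 25; s(2) = 18; s(3) = 48; s(4) = 16; s(5) = 12; s(6) = 44; s(7) = 48.
Since s(7) = s(3) = 48, the sequence is eventually periodic: after a pre-period of length 2 it cycles with period 4.
The value 48 first appears (with k ≥ 2) at s(3).

3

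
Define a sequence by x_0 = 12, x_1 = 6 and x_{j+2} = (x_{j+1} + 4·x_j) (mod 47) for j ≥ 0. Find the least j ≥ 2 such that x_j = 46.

Computing terms: x_0 = 12, x_1 = 6, x_2 = 7, x_3 = 31, x_4 = 12, x_5 = 42, x_6 = 43, x_7 = 23, x_8 = 7, x_9 = 5, x_{10} = 33, x_{11} = 6, x_{12} = 44, x_{13} = 21, x_{14} = 9, x_{15} = 46, x_{16} = 35, x_{17} = 31, x_{18} = 30, x_{19} = 13, x_{20} = 39, x_{21} = 44, x_{22} = 12, x_{23} = 0, x_{24} = 1, x_{25} = 1, x_{26} = 5, x_{27} = 9, x_{28} = 29, x_{29} = 18, x_{30} = 40, x_{31} = 18, x_{32} = 37, x_{33} = 15, x_{34} = 22, x_{35} = 35, x_{36} = 29, x_{37} = 28, x_{38} = 3, x_{39} = 21, x_{40} = 33, x_{41} = 23, x_{42} = 14, x_{43} = 12, x_{44} = 21, x_{45} = 22, x_{46} = 12, x_{47} = 6.
Since (x_{46}, x_{47}) = (x_0, x_1) = (12, 6) (two consecutive terms determine the rest), the sequence is periodic with period 46.
The value 46 first appears (with j ≥ 2) at x_{15}.

15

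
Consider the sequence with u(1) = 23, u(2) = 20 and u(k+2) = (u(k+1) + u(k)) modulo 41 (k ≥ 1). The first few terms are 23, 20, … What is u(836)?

u(1) = 23; u(2) = 20; u(3) = 2; u(4) = 22; u(5) = 24; u(6) = 5; u(7) = 29; u(8) = 34; u(9) = 22; u(10) = 15; u(11) = 37; u(12) = 11; u(13) = 7; u(14) = 18; u(15) = 25; u(16) = 2; u(17) = 27; u(18) = 29; u(19) = 15; u(20) = 3; u(21) = 18; u(22) = 21; u(23) = 39; u(24) = 19; u(25) = 17; u(26) = 36; u(27) = 12; u(28) = 7; u(29) = 19; u(30) = 26; u(31) = 4; u(32) = 30; u(33) = 34; u(34) = 23; u(35) = 16; u(36) = 39; u(37) = 14; u(38) = 12; u(39) = 26; u(40) = 38; u(41) = 23; u(42) = 20.
Since (u(41), u(42)) = (u(1), u(2)) = (23, 20) (two consecutive terms determine the rest), the sequence is periodic with period 40.
(836 - 1) mod 40 = 35, so u(836) = u(36) = 39.

39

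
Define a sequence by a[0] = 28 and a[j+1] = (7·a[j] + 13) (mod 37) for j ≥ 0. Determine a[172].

24

Listing terms: a[0] = 28,  a[1] = 24,  a[2] = 33,  a[3] = 22,  a[4] = 19,  a[5] = 35,  a[6] = 36,  a[7] = 6,  a[8] = 18,  a[9] = 28.
Since a[9] = a[0] = 28, the sequence is periodic with period 9.
(172 - 0) mod 9 = 1, so a[172] = a[1] = 24.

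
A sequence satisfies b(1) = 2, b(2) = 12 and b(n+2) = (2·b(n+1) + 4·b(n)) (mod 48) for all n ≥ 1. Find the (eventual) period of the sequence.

8

We have b(1) = 2, b(2) = 12, b(3) = 32, b(4) = 16, b(5) = 16, b(6) = 0, b(7) = 16, b(8) = 32, b(9) = 32, b(10) = 0, b(11) = 32, b(12) = 16.
Since (b(11), b(12)) = (b(3), b(4)) = (32, 16) (two consecutive terms determine the rest), the sequence is eventually periodic: after a pre-period of length 2 it cycles with period 8.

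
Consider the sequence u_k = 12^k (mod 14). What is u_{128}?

4

We have u_1 = 12; u_2 = 4; u_3 = 6; u_4 = 2; u_5 = 10; u_6 = 8; u_7 = 12.
The sequence repeats with period 6.
So u_{128} = u_{1 + ((128-1) mod 6)} = u_2 = 4.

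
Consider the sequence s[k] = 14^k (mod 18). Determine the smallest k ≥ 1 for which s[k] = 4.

s[0] = 1; s[1] = 14; s[2] = 16; s[3] = 8; s[4] = 4; s[5] = 2; s[6] = 10; s[7] = 14.
Since s[7] = s[1] = 14, the sequence is eventually periodic: after a pre-period of length 1 it cycles with period 6.
The value 4 first appears (with k ≥ 1) at s[4].

4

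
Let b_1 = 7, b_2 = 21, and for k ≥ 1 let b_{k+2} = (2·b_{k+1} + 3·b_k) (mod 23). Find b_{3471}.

22

We have b_1 = 7; b_2 = 21; b_3 = 17; b_4 = 5; b_5 = 15; b_6 = 22; b_7 = 20; b_8 = 14; b_9 = 19; b_{10} = 11; b_{11} = 10; b_{12} = 7; b_{13} = 21.
The sequence repeats with period 11.
(3471 - 1) mod 11 = 5, so b_{3471} = b_6 = 22.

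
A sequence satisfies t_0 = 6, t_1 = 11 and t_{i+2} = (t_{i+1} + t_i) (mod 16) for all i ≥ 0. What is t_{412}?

13

Computing terms: t_0 = 6,  t_1 = 11,  t_2 = 1,  t_3 = 12,  t_4 = 13,  t_5 = 9,  t_6 = 6,  t_7 = 15,  t_8 = 5,  t_9 = 4,  t_{10} = 9,  t_{11} = 13,  t_{12} = 6,  t_{13} = 3,  t_{14} = 9,  t_{15} = 12,  t_{16} = 5,  t_{17} = 1,  t_{18} = 6,  t_{19} = 7,  t_{20} = 13,  t_{21} = 4,  t_{22} = 1,  t_{23} = 5,  t_{24} = 6,  t_{25} = 11.
The sequence repeats with period 24.
(412 - 0) mod 24 = 4, so t_{412} = t_4 = 13.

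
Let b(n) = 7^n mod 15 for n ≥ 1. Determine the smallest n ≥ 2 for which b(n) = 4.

2

b(1) = 7; b(2) = 4; b(3) = 13; b(4) = 1; b(5) = 7.
Since b(5) = b(1) = 7, the sequence is periodic with period 4.
The value 4 first appears (with n ≥ 2) at b(2).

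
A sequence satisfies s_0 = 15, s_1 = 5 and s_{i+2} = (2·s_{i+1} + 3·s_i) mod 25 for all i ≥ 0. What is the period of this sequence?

Computing terms: s_0 = 15; s_1 = 5; s_2 = 5; s_3 = 0; s_4 = 15; s_5 = 5.
The sequence repeats with period 4.

4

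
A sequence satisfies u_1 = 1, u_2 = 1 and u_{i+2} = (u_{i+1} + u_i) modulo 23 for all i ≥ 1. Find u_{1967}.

Listing terms: u_1 = 1,  u_2 = 1,  u_3 = 2,  u_4 = 3,  u_5 = 5,  u_6 = 8,  u_7 = 13,  u_8 = 21,  u_9 = 11,  u_{10} = 9,  u_{11} = 20,  u_{12} = 6,  u_{13} = 3,  u_{14} = 9,  u_{15} = 12,  u_{16} = 21,  u_{17} = 10,  u_{18} = 8,  u_{19} = 18,  u_{20} = 3,  u_{21} = 21,  u_{22} = 1,  u_{23} = 22,  u_{24} = 0,  u_{25} = 22,  u_{26} = 22,  u_{27} = 21,  u_{28} = 20,  u_{29} = 18,  u_{30} = 15,  u_{31} = 10,  u_{32} = 2,  u_{33} = 12,  u_{34} = 14,  u_{35} = 3,  u_{36} = 17,  u_{37} = 20,  u_{38} = 14,  u_{39} = 11,  u_{40} = 2,  u_{41} = 13,  u_{42} = 15,  u_{43} = 5,  u_{44} = 20,  u_{45} = 2,  u_{46} = 22,  u_{47} = 1,  u_{48} = 0,  u_{49} = 1,  u_{50} = 1.
Since (u_{49}, u_{50}) = (u_1, u_2) = (1, 1) (two consecutive terms determine the rest), the sequence is periodic with period 48.
(1967 - 1) mod 48 = 46, so u_{1967} = u_{47} = 1.

1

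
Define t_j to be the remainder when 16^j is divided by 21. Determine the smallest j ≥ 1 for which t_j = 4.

2

t_0 = 1,  t_1 = 16,  t_2 = 4,  t_3 = 1.
The sequence repeats with period 3.
The value 4 first appears (with j ≥ 1) at t_2.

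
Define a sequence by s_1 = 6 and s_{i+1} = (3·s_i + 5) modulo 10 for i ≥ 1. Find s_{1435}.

4

Computing terms: s_1 = 6,  s_2 = 3,  s_3 = 4,  s_4 = 7,  s_5 = 6.
The sequence repeats with period 4.
(1435 - 1) mod 4 = 2, so s_{1435} = s_3 = 4.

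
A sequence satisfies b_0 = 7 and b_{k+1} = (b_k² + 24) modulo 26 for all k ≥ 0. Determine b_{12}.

7

Computing terms: b_0 = 7,  b_1 = 21,  b_2 = 23,  b_3 = 7.
The sequence repeats with period 3.
So b_{12} = b_{0 + ((12-0) mod 3)} = b_0 = 7.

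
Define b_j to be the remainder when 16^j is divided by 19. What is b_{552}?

b_0 = 1,  b_1 = 16,  b_2 = 9,  b_3 = 11,  b_4 = 5,  b_5 = 4,  b_6 = 7,  b_7 = 17,  b_8 = 6,  b_9 = 1.
Since b_9 = b_0 = 1, the sequence is periodic with period 9.
(552 - 0) mod 9 = 3, so b_{552} = b_3 = 11.

11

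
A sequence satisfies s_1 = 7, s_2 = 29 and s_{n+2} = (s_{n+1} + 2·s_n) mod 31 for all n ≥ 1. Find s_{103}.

12

We have s_1 = 7,  s_2 = 29,  s_3 = 12,  s_4 = 8,  s_5 = 1,  s_6 = 17,  s_7 = 19,  s_8 = 22,  s_9 = 29,  s_{10} = 11,  s_{11} = 7,  s_{12} = 29.
Since (s_{11}, s_{12}) = (s_1, s_2) = (7, 29) (two consecutive terms determine the rest), the sequence is periodic with period 10.
(103 - 1) mod 10 = 2, so s_{103} = s_3 = 12.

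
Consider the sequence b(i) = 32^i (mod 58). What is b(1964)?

Computing terms: b(1) = 32; b(2) = 38; b(3) = 56; b(4) = 52; b(5) = 40; b(6) = 4; b(7) = 12; b(8) = 36; b(9) = 50; b(10) = 34; b(11) = 44; b(12) = 16; b(13) = 48; b(14) = 28; b(15) = 26; b(16) = 20; b(17) = 2; b(18) = 6; b(19) = 18; b(20) = 54; b(21) = 46; b(22) = 22; b(23) = 8; b(24) = 24; b(25) = 14; b(26) = 42; b(27) = 10; b(28) = 30; b(29) = 32.
Since b(29) = b(1) = 32, the sequence is periodic with period 28.
(1964 - 1) mod 28 = 3, so b(1964) = b(4) = 52.

52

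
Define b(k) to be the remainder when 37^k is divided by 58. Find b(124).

b(1) = 37, b(2) = 35, b(3) = 19, b(4) = 7, b(5) = 27, b(6) = 13, b(7) = 17, b(8) = 49, b(9) = 15, b(10) = 33, b(11) = 3, b(12) = 53, b(13) = 47, b(14) = 57, b(15) = 21, b(16) = 23, b(17) = 39, b(18) = 51, b(19) = 31, b(20) = 45, b(21) = 41, b(22) = 9, b(23) = 43, b(24) = 25, b(25) = 55, b(26) = 5, b(27) = 11, b(28) = 1, b(29) = 37.
The sequence repeats with period 28.
So b(124) = b(1 + ((124-1) mod 28)) = b(12) = 53.

53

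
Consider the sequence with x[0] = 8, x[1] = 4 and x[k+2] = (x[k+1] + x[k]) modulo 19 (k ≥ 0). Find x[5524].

12

Computing terms: x[0] = 8, x[1] = 4, x[2] = 12, x[3] = 16, x[4] = 9, x[5] = 6, x[6] = 15, x[7] = 2, x[8] = 17, x[9] = 0, x[10] = 17, x[11] = 17, x[12] = 15, x[13] = 13, x[14] = 9, x[15] = 3, x[16] = 12, x[17] = 15, x[18] = 8, x[19] = 4.
Since (x[18], x[19]) = (x[0], x[1]) = (8, 4) (two consecutive terms determine the rest), the sequence is periodic with period 18.
So x[5524] = x[0 + ((5524-0) mod 18)] = x[16] = 12.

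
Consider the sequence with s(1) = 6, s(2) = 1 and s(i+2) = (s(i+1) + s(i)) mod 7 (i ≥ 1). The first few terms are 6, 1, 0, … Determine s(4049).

Listing terms: s(1) = 6; s(2) = 1; s(3) = 0; s(4) = 1; s(5) = 1; s(6) = 2; s(7) = 3; s(8) = 5; s(9) = 1; s(10) = 6; s(11) = 0; s(12) = 6; s(13) = 6; s(14) = 5; s(15) = 4; s(16) = 2; s(17) = 6; s(18) = 1.
Since (s(17), s(18)) = (s(1), s(2)) = (6, 1) (two consecutive terms determine the rest), the sequence is periodic with period 16.
(4049 - 1) mod 16 = 0, so s(4049) = s(1) = 6.

6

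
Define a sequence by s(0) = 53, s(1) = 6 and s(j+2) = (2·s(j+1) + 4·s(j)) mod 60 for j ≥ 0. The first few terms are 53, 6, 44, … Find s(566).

We have s(0) = 53; s(1) = 6; s(2) = 44; s(3) = 52; s(4) = 40; s(5) = 48; s(6) = 16; s(7) = 44; s(8) = 32; s(9) = 0; s(10) = 8; s(11) = 16; s(12) = 4; s(13) = 12; s(14) = 40; s(15) = 8; s(16) = 56; s(17) = 24; s(18) = 32; s(19) = 40; s(20) = 28; s(21) = 36; s(22) = 4; s(23) = 32; s(24) = 20; s(25) = 48; s(26) = 56; s(27) = 4; s(28) = 52; s(29) = 0; s(30) = 28; s(31) = 56; s(32) = 44; s(33) = 12; s(34) = 20; s(35) = 28; s(36) = 16; s(37) = 24; s(38) = 52; s(39) = 20; s(40) = 8; s(41) = 36; s(42) = 44; s(43) = 52.
Since (s(42), s(43)) = (s(2), s(3)) = (44, 52) (two consecutive terms determine the rest), the sequence is eventually periodic: after a pre-period of length 2 it cycles with period 40.
For j ≥ 2, s(j) depends only on (j - 2) mod 40. (566 - 2) mod 40 = 4, so s(566) = s(6) = 16.

16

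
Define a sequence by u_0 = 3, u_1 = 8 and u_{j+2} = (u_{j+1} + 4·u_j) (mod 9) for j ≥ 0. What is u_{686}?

7

u_0 = 3,  u_1 = 8,  u_2 = 2,  u_3 = 7,  u_4 = 6,  u_5 = 7,  u_6 = 4,  u_7 = 5,  u_8 = 3,  u_9 = 5,  u_{10} = 8,  u_{11} = 1,  u_{12} = 6,  u_{13} = 1,  u_{14} = 7,  u_{15} = 2,  u_{16} = 3,  u_{17} = 2,  u_{18} = 5,  u_{19} = 4,  u_{20} = 6,  u_{21} = 4,  u_{22} = 1,  u_{23} = 8,  u_{24} = 3,  u_{25} = 8.
The sequence repeats with period 24.
(686 - 0) mod 24 = 14, so u_{686} = u_{14} = 7.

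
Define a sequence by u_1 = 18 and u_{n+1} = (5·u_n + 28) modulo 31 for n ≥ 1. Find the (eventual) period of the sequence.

u_1 = 18,  u_2 = 25,  u_3 = 29,  u_4 = 18.
Since u_4 = u_1 = 18, the sequence is periodic with period 3.

3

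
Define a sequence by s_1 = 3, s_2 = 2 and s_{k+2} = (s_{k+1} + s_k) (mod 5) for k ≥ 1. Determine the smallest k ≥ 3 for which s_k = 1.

7

s_1 = 3, s_2 = 2, s_3 = 0, s_4 = 2, s_5 = 2, s_6 = 4, s_7 = 1, s_8 = 0, s_9 = 1, s_{10} = 1, s_{11} = 2, s_{12} = 3, s_{13} = 0, s_{14} = 3, s_{15} = 3, s_{16} = 1, s_{17} = 4, s_{18} = 0, s_{19} = 4, s_{20} = 4, s_{21} = 3, s_{22} = 2.
The sequence repeats with period 20.
The value 1 first appears (with k ≥ 3) at s_7.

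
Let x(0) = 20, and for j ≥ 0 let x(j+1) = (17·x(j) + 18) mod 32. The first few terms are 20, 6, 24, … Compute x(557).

30

x(0) = 20,  x(1) = 6,  x(2) = 24,  x(3) = 10,  x(4) = 28,  x(5) = 14,  x(6) = 0,  x(7) = 18,  x(8) = 4,  x(9) = 22,  x(10) = 8,  x(11) = 26,  x(12) = 12,  x(13) = 30,  x(14) = 16,  x(15) = 2,  x(16) = 20.
Since x(16) = x(0) = 20, the sequence is periodic with period 16.
(557 - 0) mod 16 = 13, so x(557) = x(13) = 30.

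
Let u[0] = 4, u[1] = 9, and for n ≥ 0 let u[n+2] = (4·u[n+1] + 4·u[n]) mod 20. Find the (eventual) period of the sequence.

3

We have u[0] = 4; u[1] = 9; u[2] = 12; u[3] = 4; u[4] = 4; u[5] = 12; u[6] = 4.
Since (u[5], u[6]) = (u[2], u[3]) = (12, 4) (two consecutive terms determine the rest), the sequence is eventually periodic: after a pre-period of length 2 it cycles with period 3.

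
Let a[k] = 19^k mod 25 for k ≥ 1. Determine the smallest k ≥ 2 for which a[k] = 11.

2

a[1] = 19; a[2] = 11; a[3] = 9; a[4] = 21; a[5] = 24; a[6] = 6; a[7] = 14; a[8] = 16; a[9] = 4; a[10] = 1; a[11] = 19.
The sequence repeats with period 10.
The value 11 first appears (with k ≥ 2) at a[2].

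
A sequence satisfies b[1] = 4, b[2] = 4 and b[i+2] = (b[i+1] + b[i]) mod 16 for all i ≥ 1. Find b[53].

b[1] = 4,  b[2] = 4,  b[3] = 8,  b[4] = 12,  b[5] = 4,  b[6] = 0,  b[7] = 4,  b[8] = 4.
Since (b[7], b[8]) = (b[1], b[2]) = (4, 4) (two consecutive terms determine the rest), the sequence is periodic with period 6.
So b[53] = b[1 + ((53-1) mod 6)] = b[5] = 4.

4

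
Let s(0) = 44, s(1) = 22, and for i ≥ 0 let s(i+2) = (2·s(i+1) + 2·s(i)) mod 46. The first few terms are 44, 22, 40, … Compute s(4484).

30

Listing terms: s(0) = 44,  s(1) = 22,  s(2) = 40,  s(3) = 32,  s(4) = 6,  s(5) = 30,  s(6) = 26,  s(7) = 20,  s(8) = 0,  s(9) = 40,  s(10) = 34,  s(11) = 10,  s(12) = 42,  s(13) = 12,  s(14) = 16,  s(15) = 10,  s(16) = 6,  s(17) = 32,  s(18) = 30,  s(19) = 32,  s(20) = 32,  s(21) = 36,  s(22) = 44,  s(23) = 22.
Since (s(22), s(23)) = (s(0), s(1)) = (44, 22) (two consecutive terms determine the rest), the sequence is periodic with period 22.
So s(4484) = s(0 + ((4484-0) mod 22)) = s(18) = 30.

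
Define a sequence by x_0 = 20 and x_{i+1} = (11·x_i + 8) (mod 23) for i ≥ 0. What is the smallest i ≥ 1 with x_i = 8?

9

Listing terms: x_0 = 20,  x_1 = 21,  x_2 = 9,  x_3 = 15,  x_4 = 12,  x_5 = 2,  x_6 = 7,  x_7 = 16,  x_8 = 0,  x_9 = 8,  x_{10} = 4,  x_{11} = 6,  x_{12} = 5,  x_{13} = 17,  x_{14} = 11,  x_{15} = 14,  x_{16} = 1,  x_{17} = 19,  x_{18} = 10,  x_{19} = 3,  x_{20} = 18,  x_{21} = 22,  x_{22} = 20.
The sequence repeats with period 22.
The value 8 first appears (with i ≥ 1) at x_9.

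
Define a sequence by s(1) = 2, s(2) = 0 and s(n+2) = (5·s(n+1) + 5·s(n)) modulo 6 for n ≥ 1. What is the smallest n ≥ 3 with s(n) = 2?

Computing terms: s(1) = 2; s(2) = 0; s(3) = 4; s(4) = 2; s(5) = 0.
The sequence repeats with period 3.
The value 2 next appears (with n ≥ 3) at s(4).

4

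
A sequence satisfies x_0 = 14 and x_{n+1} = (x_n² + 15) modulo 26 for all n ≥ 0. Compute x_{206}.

We have x_0 = 14,  x_1 = 3,  x_2 = 24,  x_3 = 19,  x_4 = 12,  x_5 = 3.
Since x_5 = x_1 = 3, the sequence is eventually periodic: after a pre-period of length 1 it cycles with period 4.
For n ≥ 1, x_n depends only on (n - 1) mod 4. (206 - 1) mod 4 = 1, so x_{206} = x_2 = 24.

24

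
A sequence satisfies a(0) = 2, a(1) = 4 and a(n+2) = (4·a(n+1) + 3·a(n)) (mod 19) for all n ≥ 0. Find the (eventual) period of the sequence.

18

Listing terms: a(0) = 2,  a(1) = 4,  a(2) = 3,  a(3) = 5,  a(4) = 10,  a(5) = 17,  a(6) = 3,  a(7) = 6,  a(8) = 14,  a(9) = 17,  a(10) = 15,  a(11) = 16,  a(12) = 14,  a(13) = 9,  a(14) = 2,  a(15) = 16,  a(16) = 13,  a(17) = 5,  a(18) = 2,  a(19) = 4.
Since (a(18), a(19)) = (a(0), a(1)) = (2, 4) (two consecutive terms determine the rest), the sequence is periodic with period 18.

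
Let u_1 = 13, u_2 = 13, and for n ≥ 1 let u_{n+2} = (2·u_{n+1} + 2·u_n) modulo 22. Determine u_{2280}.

Computing terms: u_1 = 13, u_2 = 13, u_3 = 8, u_4 = 20, u_5 = 12, u_6 = 20, u_7 = 20, u_8 = 14, u_9 = 2, u_{10} = 10, u_{11} = 2, u_{12} = 2, u_{13} = 8, u_{14} = 20.
Since (u_{13}, u_{14}) = (u_3, u_4) = (8, 20) (two consecutive terms determine the rest), the sequence is eventually periodic: after a pre-period of length 2 it cycles with period 10.
For n ≥ 3, u_n depends only on (n - 3) mod 10. (2280 - 3) mod 10 = 7, so u_{2280} = u_{10} = 10.

10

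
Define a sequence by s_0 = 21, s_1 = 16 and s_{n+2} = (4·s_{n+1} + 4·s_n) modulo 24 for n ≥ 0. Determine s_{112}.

Computing terms: s_0 = 21, s_1 = 16, s_2 = 4, s_3 = 8, s_4 = 0, s_5 = 8, s_6 = 8, s_7 = 16, s_8 = 0, s_9 = 16, s_{10} = 16, s_{11} = 8, s_{12} = 0.
Since (s_{11}, s_{12}) = (s_3, s_4) = (8, 0) (two consecutive terms determine the rest), the sequence is eventually periodic: after a pre-period of length 3 it cycles with period 8.
For n ≥ 3, s_n depends only on (n - 3) mod 8. (112 - 3) mod 8 = 5, so s_{112} = s_8 = 0.

0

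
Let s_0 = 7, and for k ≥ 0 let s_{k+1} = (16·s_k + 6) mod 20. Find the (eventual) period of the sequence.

Listing terms: s_0 = 7,  s_1 = 18,  s_2 = 14,  s_3 = 10,  s_4 = 6,  s_5 = 2,  s_6 = 18.
Since s_6 = s_1 = 18, the sequence is eventually periodic: after a pre-period of length 1 it cycles with period 5.

5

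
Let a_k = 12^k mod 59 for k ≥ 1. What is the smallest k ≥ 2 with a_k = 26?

a_1 = 12; a_2 = 26; a_3 = 17; a_4 = 27; a_5 = 29; a_6 = 53; a_7 = 46; a_8 = 21; a_9 = 16; a_{10} = 15; a_{11} = 3; a_{12} = 36; a_{13} = 19; a_{14} = 51; a_{15} = 22; a_{16} = 28; a_{17} = 41; a_{18} = 20; a_{19} = 4; a_{20} = 48; a_{21} = 45; a_{22} = 9; a_{23} = 49; a_{24} = 57; a_{25} = 35; a_{26} = 7; a_{27} = 25; a_{28} = 5; a_{29} = 1; a_{30} = 12.
Since a_{30} = a_1 = 12, the sequence is periodic with period 29.
The value 26 first appears (with k ≥ 2) at a_2.

2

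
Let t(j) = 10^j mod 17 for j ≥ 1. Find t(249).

We have t(1) = 10; t(2) = 15; t(3) = 14; t(4) = 4; t(5) = 6; t(6) = 9; t(7) = 5; t(8) = 16; t(9) = 7; t(10) = 2; t(11) = 3; t(12) = 13; t(13) = 11; t(14) = 8; t(15) = 12; t(16) = 1; t(17) = 10.
Since t(17) = t(1) = 10, the sequence is periodic with period 16.
(249 - 1) mod 16 = 8, so t(249) = t(9) = 7.

7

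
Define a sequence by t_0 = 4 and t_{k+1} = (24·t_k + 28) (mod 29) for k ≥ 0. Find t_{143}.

1

Listing terms: t_0 = 4,  t_1 = 8,  t_2 = 17,  t_3 = 1,  t_4 = 23,  t_5 = 0,  t_6 = 28,  t_7 = 4.
The sequence repeats with period 7.
(143 - 0) mod 7 = 3, so t_{143} = t_3 = 1.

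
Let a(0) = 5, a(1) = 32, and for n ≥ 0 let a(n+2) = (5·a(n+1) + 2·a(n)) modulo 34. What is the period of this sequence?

a(0) = 5; a(1) = 32; a(2) = 0; a(3) = 30; a(4) = 14; a(5) = 28; a(6) = 32; a(7) = 12; a(8) = 22; a(9) = 32; a(10) = 0.
Since (a(9), a(10)) = (a(1), a(2)) = (32, 0) (two consecutive terms determine the rest), the sequence is eventually periodic: after a pre-period of length 1 it cycles with period 8.

8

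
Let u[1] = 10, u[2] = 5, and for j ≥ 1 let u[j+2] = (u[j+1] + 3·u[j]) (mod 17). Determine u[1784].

2

Listing terms: u[1] = 10,  u[2] = 5,  u[3] = 1,  u[4] = 16,  u[5] = 2,  u[6] = 16,  u[7] = 5,  u[8] = 2,  u[9] = 0,  u[10] = 6,  u[11] = 6,  u[12] = 7,  u[13] = 8,  u[14] = 12,  u[15] = 2,  u[16] = 4,  u[17] = 10,  u[18] = 5.
The sequence repeats with period 16.
(1784 - 1) mod 16 = 7, so u[1784] = u[8] = 2.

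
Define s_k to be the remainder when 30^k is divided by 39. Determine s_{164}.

3

We have s_0 = 1,  s_1 = 30,  s_2 = 3,  s_3 = 12,  s_4 = 9,  s_5 = 36,  s_6 = 27,  s_7 = 30.
Since s_7 = s_1 = 30, the sequence is eventually periodic: after a pre-period of length 1 it cycles with period 6.
For k ≥ 1, s_k depends only on (k - 1) mod 6. (164 - 1) mod 6 = 1, so s_{164} = s_2 = 3.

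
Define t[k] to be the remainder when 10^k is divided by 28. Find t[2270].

Listing terms: t[1] = 10; t[2] = 16; t[3] = 20; t[4] = 4; t[5] = 12; t[6] = 8; t[7] = 24; t[8] = 16.
Since t[8] = t[2] = 16, the sequence is eventually periodic: after a pre-period of length 1 it cycles with period 6.
For k ≥ 2, t[k] depends only on (k - 2) mod 6. (2270 - 2) mod 6 = 0, so t[2270] = t[2] = 16.

16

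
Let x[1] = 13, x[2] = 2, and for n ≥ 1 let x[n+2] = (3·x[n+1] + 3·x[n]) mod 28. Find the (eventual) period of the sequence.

Computing terms: x[1] = 13, x[2] = 2, x[3] = 17, x[4] = 1, x[5] = 26, x[6] = 25, x[7] = 13, x[8] = 2.
The sequence repeats with period 6.

6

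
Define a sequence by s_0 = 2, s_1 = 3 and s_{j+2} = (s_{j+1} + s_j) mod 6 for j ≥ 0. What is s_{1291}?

We have s_0 = 2; s_1 = 3; s_2 = 5; s_3 = 2; s_4 = 1; s_5 = 3; s_6 = 4; s_7 = 1; s_8 = 5; s_9 = 0; s_{10} = 5; s_{11} = 5; s_{12} = 4; s_{13} = 3; s_{14} = 1; s_{15} = 4; s_{16} = 5; s_{17} = 3; s_{18} = 2; s_{19} = 5; s_{20} = 1; s_{21} = 0; s_{22} = 1; s_{23} = 1; s_{24} = 2; s_{25} = 3.
Since (s_{24}, s_{25}) = (s_0, s_1) = (2, 3) (two consecutive terms determine the rest), the sequence is periodic with period 24.
(1291 - 0) mod 24 = 19, so s_{1291} = s_{19} = 5.

5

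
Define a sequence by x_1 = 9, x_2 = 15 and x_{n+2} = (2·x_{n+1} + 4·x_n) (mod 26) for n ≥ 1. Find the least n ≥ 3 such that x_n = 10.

x_1 = 9,  x_2 = 15,  x_3 = 14,  x_4 = 10,  x_5 = 24,  x_6 = 10,  x_7 = 12,  x_8 = 12,  x_9 = 20,  x_{10} = 10,  x_{11} = 22,  x_{12} = 6,  x_{13} = 22,  x_{14} = 16,  x_{15} = 16,  x_{16} = 18,  x_{17} = 22,  x_{18} = 12,  x_{19} = 8,  x_{20} = 12,  x_{21} = 4,  x_{22} = 4,  x_{23} = 24,  x_{24} = 12,  x_{25} = 16,  x_{26} = 2,  x_{27} = 16,  x_{28} = 14,  x_{29} = 14,  x_{30} = 6,  x_{31} = 16,  x_{32} = 4,  x_{33} = 20,  x_{34} = 4,  x_{35} = 10,  x_{36} = 10,  x_{37} = 8,  x_{38} = 4,  x_{39} = 14,  x_{40} = 18,  x_{41} = 14,  x_{42} = 22,  x_{43} = 22,  x_{44} = 2,  x_{45} = 14,  x_{46} = 10.
Since (x_{45}, x_{46}) = (x_3, x_4) = (14, 10) (two consecutive terms determine the rest), the sequence is eventually periodic: after a pre-period of length 2 it cycles with period 42.
The value 10 first appears (with n ≥ 3) at x_4.

4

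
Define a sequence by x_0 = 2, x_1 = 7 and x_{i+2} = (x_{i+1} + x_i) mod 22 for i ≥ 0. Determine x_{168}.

We have x_0 = 2,  x_1 = 7,  x_2 = 9,  x_3 = 16,  x_4 = 3,  x_5 = 19,  x_6 = 0,  x_7 = 19,  x_8 = 19,  x_9 = 16,  x_{10} = 13,  x_{11} = 7,  x_{12} = 20,  x_{13} = 5,  x_{14} = 3,  x_{15} = 8,  x_{16} = 11,  x_{17} = 19,  x_{18} = 8,  x_{19} = 5,  x_{20} = 13,  x_{21} = 18,  x_{22} = 9,  x_{23} = 5,  x_{24} = 14,  x_{25} = 19,  x_{26} = 11,  x_{27} = 8,  x_{28} = 19,  x_{29} = 5,  x_{30} = 2,  x_{31} = 7.
The sequence repeats with period 30.
So x_{168} = x_{0 + ((168-0) mod 30)} = x_{18} = 8.

8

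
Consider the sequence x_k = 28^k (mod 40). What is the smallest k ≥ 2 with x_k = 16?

4

We have x_1 = 28; x_2 = 24; x_3 = 32; x_4 = 16; x_5 = 8; x_6 = 24.
Since x_6 = x_2 = 24, the sequence is eventually periodic: after a pre-period of length 1 it cycles with period 4.
The value 16 first appears (with k ≥ 2) at x_4.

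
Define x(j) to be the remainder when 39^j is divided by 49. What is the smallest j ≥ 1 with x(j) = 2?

Computing terms: x(0) = 1; x(1) = 39; x(2) = 2; x(3) = 29; x(4) = 4; x(5) = 9; x(6) = 8; x(7) = 18; x(8) = 16; x(9) = 36; x(10) = 32; x(11) = 23; x(12) = 15; x(13) = 46; x(14) = 30; x(15) = 43; x(16) = 11; x(17) = 37; x(18) = 22; x(19) = 25; x(20) = 44; x(21) = 1.
The sequence repeats with period 21.
The value 2 first appears (with j ≥ 1) at x(2).

2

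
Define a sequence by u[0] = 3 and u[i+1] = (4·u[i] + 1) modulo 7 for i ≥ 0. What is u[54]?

3

Listing terms: u[0] = 3,  u[1] = 6,  u[2] = 4,  u[3] = 3.
Since u[3] = u[0] = 3, the sequence is periodic with period 3.
So u[54] = u[0 + ((54-0) mod 3)] = u[0] = 3.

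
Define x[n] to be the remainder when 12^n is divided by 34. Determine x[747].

x[1] = 12, x[2] = 8, x[3] = 28, x[4] = 30, x[5] = 20, x[6] = 2, x[7] = 24, x[8] = 16, x[9] = 22, x[10] = 26, x[11] = 6, x[12] = 4, x[13] = 14, x[14] = 32, x[15] = 10, x[16] = 18, x[17] = 12.
The sequence repeats with period 16.
So x[747] = x[1 + ((747-1) mod 16)] = x[11] = 6.

6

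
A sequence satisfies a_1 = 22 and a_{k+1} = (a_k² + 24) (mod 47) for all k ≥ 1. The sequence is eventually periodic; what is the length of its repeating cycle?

a_1 = 22,  a_2 = 38,  a_3 = 11,  a_4 = 4,  a_5 = 40,  a_6 = 26,  a_7 = 42,  a_8 = 2,  a_9 = 28,  a_{10} = 9,  a_{11} = 11.
Since a_{11} = a_3 = 11, the sequence is eventually periodic: after a pre-period of length 2 it cycles with period 8.

8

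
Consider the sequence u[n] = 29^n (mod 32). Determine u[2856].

We have u[0] = 1; u[1] = 29; u[2] = 9; u[3] = 5; u[4] = 17; u[5] = 13; u[6] = 25; u[7] = 21; u[8] = 1.
Since u[8] = u[0] = 1, the sequence is periodic with period 8.
So u[2856] = u[0 + ((2856-0) mod 8)] = u[0] = 1.

1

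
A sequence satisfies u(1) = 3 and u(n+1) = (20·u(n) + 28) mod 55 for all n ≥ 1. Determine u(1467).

u(1) = 3,  u(2) = 33,  u(3) = 28,  u(4) = 38,  u(5) = 18,  u(6) = 3.
Since u(6) = u(1) = 3, the sequence is periodic with period 5.
(1467 - 1) mod 5 = 1, so u(1467) = u(2) = 33.

33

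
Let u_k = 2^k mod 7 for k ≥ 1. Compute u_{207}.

1

Computing terms: u_1 = 2, u_2 = 4, u_3 = 1, u_4 = 2.
Since u_4 = u_1 = 2, the sequence is periodic with period 3.
(207 - 1) mod 3 = 2, so u_{207} = u_3 = 1.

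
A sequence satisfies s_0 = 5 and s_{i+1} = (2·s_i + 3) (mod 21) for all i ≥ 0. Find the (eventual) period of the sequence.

6

We have s_0 = 5; s_1 = 13; s_2 = 8; s_3 = 19; s_4 = 20; s_5 = 1; s_6 = 5.
The sequence repeats with period 6.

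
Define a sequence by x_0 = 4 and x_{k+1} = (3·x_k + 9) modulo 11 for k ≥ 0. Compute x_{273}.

We have x_0 = 4, x_1 = 10, x_2 = 6, x_3 = 5, x_4 = 2, x_5 = 4.
The sequence repeats with period 5.
So x_{273} = x_{0 + ((273-0) mod 5)} = x_3 = 5.

5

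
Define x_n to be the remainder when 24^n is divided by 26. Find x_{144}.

We have x_1 = 24, x_2 = 4, x_3 = 18, x_4 = 16, x_5 = 20, x_6 = 12, x_7 = 2, x_8 = 22, x_9 = 8, x_{10} = 10, x_{11} = 6, x_{12} = 14, x_{13} = 24.
Since x_{13} = x_1 = 24, the sequence is periodic with period 12.
(144 - 1) mod 12 = 11, so x_{144} = x_{12} = 14.

14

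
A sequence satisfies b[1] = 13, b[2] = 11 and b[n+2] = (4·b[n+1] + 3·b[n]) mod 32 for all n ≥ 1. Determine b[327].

19

Computing terms: b[1] = 13,  b[2] = 11,  b[3] = 19,  b[4] = 13,  b[5] = 13,  b[6] = 27,  b[7] = 19,  b[8] = 29,  b[9] = 13,  b[10] = 11.
The sequence repeats with period 8.
So b[327] = b[1 + ((327-1) mod 8)] = b[7] = 19.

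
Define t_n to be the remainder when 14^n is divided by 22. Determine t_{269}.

4

Computing terms: t_1 = 14; t_2 = 20; t_3 = 16; t_4 = 4; t_5 = 12; t_6 = 14.
Since t_6 = t_1 = 14, the sequence is periodic with period 5.
So t_{269} = t_{1 + ((269-1) mod 5)} = t_4 = 4.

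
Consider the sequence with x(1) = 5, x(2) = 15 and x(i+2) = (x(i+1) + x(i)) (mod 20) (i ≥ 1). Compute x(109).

Computing terms: x(1) = 5, x(2) = 15, x(3) = 0, x(4) = 15, x(5) = 15, x(6) = 10, x(7) = 5, x(8) = 15.
The sequence repeats with period 6.
So x(109) = x(1 + ((109-1) mod 6)) = x(1) = 5.

5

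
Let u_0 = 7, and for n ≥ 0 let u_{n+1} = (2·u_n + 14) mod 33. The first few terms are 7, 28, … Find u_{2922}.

We have u_0 = 7,  u_1 = 28,  u_2 = 4,  u_3 = 22,  u_4 = 25,  u_5 = 31,  u_6 = 10,  u_7 = 1,  u_8 = 16,  u_9 = 13,  u_{10} = 7.
Since u_{10} = u_0 = 7, the sequence is periodic with period 10.
So u_{2922} = u_{0 + ((2922-0) mod 10)} = u_2 = 4.

4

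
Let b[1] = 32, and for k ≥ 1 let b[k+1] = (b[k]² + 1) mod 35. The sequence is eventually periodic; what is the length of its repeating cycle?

3

Computing terms: b[1] = 32, b[2] = 10, b[3] = 31, b[4] = 17, b[5] = 10.
Since b[5] = b[2] = 10, the sequence is eventually periodic: after a pre-period of length 1 it cycles with period 3.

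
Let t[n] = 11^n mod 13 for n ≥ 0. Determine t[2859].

5

Computing terms: t[0] = 1; t[1] = 11; t[2] = 4; t[3] = 5; t[4] = 3; t[5] = 7; t[6] = 12; t[7] = 2; t[8] = 9; t[9] = 8; t[10] = 10; t[11] = 6; t[12] = 1.
Since t[12] = t[0] = 1, the sequence is periodic with period 12.
(2859 - 0) mod 12 = 3, so t[2859] = t[3] = 5.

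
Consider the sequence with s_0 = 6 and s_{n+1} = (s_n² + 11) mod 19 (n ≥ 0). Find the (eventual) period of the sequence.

s_0 = 6,  s_1 = 9,  s_2 = 16,  s_3 = 1,  s_4 = 12,  s_5 = 3,  s_6 = 1.
Since s_6 = s_3 = 1, the sequence is eventually periodic: after a pre-period of length 3 it cycles with period 3.

3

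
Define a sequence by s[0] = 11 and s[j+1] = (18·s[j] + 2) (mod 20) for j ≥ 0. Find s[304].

6

Computing terms: s[0] = 11,  s[1] = 0,  s[2] = 2,  s[3] = 18,  s[4] = 6,  s[5] = 10,  s[6] = 2.
Since s[6] = s[2] = 2, the sequence is eventually periodic: after a pre-period of length 2 it cycles with period 4.
For j ≥ 2, s[j] depends only on (j - 2) mod 4. (304 - 2) mod 4 = 2, so s[304] = s[4] = 6.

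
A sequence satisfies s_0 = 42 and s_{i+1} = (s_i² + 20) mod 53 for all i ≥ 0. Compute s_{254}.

16

Computing terms: s_0 = 42; s_1 = 35; s_2 = 26; s_3 = 7; s_4 = 16; s_5 = 11; s_6 = 35.
Since s_6 = s_1 = 35, the sequence is eventually periodic: after a pre-period of length 1 it cycles with period 5.
For i ≥ 1, s_i depends only on (i - 1) mod 5. (254 - 1) mod 5 = 3, so s_{254} = s_4 = 16.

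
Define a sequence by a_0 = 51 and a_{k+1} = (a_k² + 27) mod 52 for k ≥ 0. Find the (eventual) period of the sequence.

4

We have a_0 = 51, a_1 = 28, a_2 = 31, a_3 = 0, a_4 = 27, a_5 = 28.
Since a_5 = a_1 = 28, the sequence is eventually periodic: after a pre-period of length 1 it cycles with period 4.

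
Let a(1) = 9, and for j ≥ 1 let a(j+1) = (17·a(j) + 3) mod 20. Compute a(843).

We have a(1) = 9,  a(2) = 16,  a(3) = 15,  a(4) = 18,  a(5) = 9.
Since a(5) = a(1) = 9, the sequence is periodic with period 4.
So a(843) = a(1 + ((843-1) mod 4)) = a(3) = 15.

15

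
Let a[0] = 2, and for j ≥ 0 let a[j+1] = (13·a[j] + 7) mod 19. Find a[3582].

a[0] = 2; a[1] = 14; a[2] = 18; a[3] = 13; a[4] = 5; a[5] = 15; a[6] = 12; a[7] = 11; a[8] = 17; a[9] = 0; a[10] = 7; a[11] = 3; a[12] = 8; a[13] = 16; a[14] = 6; a[15] = 9; a[16] = 10; a[17] = 4; a[18] = 2.
Since a[18] = a[0] = 2, the sequence is periodic with period 18.
So a[3582] = a[0 + ((3582-0) mod 18)] = a[0] = 2.

2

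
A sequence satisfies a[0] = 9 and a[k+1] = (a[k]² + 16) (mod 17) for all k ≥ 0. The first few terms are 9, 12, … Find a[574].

7

Computing terms: a[0] = 9, a[1] = 12, a[2] = 7, a[3] = 14, a[4] = 8, a[5] = 12.
Since a[5] = a[1] = 12, the sequence is eventually periodic: after a pre-period of length 1 it cycles with period 4.
For k ≥ 1, a[k] depends only on (k - 1) mod 4. (574 - 1) mod 4 = 1, so a[574] = a[2] = 7.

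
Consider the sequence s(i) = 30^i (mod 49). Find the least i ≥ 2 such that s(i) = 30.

4

Listing terms: s(1) = 30, s(2) = 18, s(3) = 1, s(4) = 30.
The sequence repeats with period 3.
The value 30 next appears (with i ≥ 2) at s(4).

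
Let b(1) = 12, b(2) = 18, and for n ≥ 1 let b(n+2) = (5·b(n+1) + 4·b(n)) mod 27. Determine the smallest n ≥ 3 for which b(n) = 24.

12

Listing terms: b(1) = 12,  b(2) = 18,  b(3) = 3,  b(4) = 6,  b(5) = 15,  b(6) = 18,  b(7) = 15,  b(8) = 12,  b(9) = 12,  b(10) = 0,  b(11) = 21,  b(12) = 24,  b(13) = 15,  b(14) = 9,  b(15) = 24,  b(16) = 21,  b(17) = 12,  b(18) = 9,  b(19) = 12,  b(20) = 15,  b(21) = 15,  b(22) = 0,  b(23) = 6,  b(24) = 3,  b(25) = 12,  b(26) = 18.
The sequence repeats with period 24.
The value 24 first appears (with n ≥ 3) at b(12).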